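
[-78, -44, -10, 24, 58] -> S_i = -78 + 34*i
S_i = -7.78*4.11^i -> [-7.78, -31.98, -131.42, -540.14, -2219.97]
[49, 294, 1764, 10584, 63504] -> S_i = 49*6^i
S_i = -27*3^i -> [-27, -81, -243, -729, -2187]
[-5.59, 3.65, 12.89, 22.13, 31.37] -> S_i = -5.59 + 9.24*i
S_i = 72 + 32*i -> [72, 104, 136, 168, 200]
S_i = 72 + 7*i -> [72, 79, 86, 93, 100]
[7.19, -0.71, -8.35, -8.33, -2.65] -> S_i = Random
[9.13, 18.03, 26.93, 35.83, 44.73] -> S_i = 9.13 + 8.90*i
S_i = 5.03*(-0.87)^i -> [5.03, -4.38, 3.81, -3.31, 2.88]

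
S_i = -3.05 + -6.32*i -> [-3.05, -9.37, -15.69, -22.01, -28.33]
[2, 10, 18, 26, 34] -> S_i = 2 + 8*i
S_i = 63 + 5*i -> [63, 68, 73, 78, 83]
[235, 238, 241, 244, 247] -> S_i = 235 + 3*i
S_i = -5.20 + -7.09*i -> [-5.2, -12.29, -19.38, -26.47, -33.56]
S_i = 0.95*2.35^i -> [0.95, 2.23, 5.25, 12.33, 28.97]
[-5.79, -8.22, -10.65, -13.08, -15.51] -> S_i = -5.79 + -2.43*i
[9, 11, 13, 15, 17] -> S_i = 9 + 2*i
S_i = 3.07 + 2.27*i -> [3.07, 5.34, 7.61, 9.88, 12.15]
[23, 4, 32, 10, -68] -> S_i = Random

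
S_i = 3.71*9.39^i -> [3.71, 34.84, 327.12, 3071.64, 28842.72]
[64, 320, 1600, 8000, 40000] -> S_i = 64*5^i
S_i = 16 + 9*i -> [16, 25, 34, 43, 52]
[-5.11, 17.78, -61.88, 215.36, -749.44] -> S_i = -5.11*(-3.48)^i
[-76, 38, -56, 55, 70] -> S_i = Random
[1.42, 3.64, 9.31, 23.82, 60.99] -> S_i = 1.42*2.56^i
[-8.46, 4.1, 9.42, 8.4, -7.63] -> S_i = Random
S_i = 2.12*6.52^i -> [2.12, 13.82, 90.12, 587.6, 3831.12]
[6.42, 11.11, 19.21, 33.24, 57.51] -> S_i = 6.42*1.73^i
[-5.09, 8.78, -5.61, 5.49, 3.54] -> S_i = Random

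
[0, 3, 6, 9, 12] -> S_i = 0 + 3*i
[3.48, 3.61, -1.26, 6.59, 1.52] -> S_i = Random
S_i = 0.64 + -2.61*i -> [0.64, -1.97, -4.58, -7.19, -9.8]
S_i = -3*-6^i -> [-3, 18, -108, 648, -3888]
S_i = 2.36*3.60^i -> [2.36, 8.5, 30.59, 110.11, 396.39]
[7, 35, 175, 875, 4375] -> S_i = 7*5^i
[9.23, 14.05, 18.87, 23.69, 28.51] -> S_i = 9.23 + 4.82*i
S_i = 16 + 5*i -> [16, 21, 26, 31, 36]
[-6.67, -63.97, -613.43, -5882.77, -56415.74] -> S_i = -6.67*9.59^i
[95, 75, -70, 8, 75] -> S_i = Random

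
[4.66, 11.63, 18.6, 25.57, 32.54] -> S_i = 4.66 + 6.97*i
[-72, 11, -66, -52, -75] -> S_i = Random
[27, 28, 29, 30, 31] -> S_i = 27 + 1*i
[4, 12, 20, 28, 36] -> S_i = 4 + 8*i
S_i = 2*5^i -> [2, 10, 50, 250, 1250]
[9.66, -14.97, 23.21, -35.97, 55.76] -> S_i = 9.66*(-1.55)^i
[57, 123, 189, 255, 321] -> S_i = 57 + 66*i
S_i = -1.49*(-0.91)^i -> [-1.49, 1.36, -1.23, 1.12, -1.02]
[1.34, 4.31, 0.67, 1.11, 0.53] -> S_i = Random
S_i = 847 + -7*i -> [847, 840, 833, 826, 819]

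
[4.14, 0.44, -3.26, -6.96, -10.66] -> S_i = 4.14 + -3.70*i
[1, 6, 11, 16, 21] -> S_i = 1 + 5*i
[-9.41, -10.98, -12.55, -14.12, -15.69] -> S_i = -9.41 + -1.57*i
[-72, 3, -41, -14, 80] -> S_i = Random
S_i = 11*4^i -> [11, 44, 176, 704, 2816]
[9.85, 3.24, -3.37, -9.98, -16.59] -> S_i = 9.85 + -6.61*i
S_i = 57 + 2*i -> [57, 59, 61, 63, 65]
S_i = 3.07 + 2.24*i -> [3.07, 5.31, 7.55, 9.79, 12.03]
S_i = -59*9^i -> [-59, -531, -4779, -43011, -387099]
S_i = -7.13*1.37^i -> [-7.13, -9.77, -13.38, -18.33, -25.12]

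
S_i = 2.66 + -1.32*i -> [2.66, 1.34, 0.02, -1.3, -2.62]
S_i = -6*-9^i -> [-6, 54, -486, 4374, -39366]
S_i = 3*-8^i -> [3, -24, 192, -1536, 12288]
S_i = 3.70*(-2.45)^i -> [3.7, -9.07, 22.21, -54.41, 133.31]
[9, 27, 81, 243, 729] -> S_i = 9*3^i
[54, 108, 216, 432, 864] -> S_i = 54*2^i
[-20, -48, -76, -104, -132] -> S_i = -20 + -28*i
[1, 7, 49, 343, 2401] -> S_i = 1*7^i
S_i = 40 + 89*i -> [40, 129, 218, 307, 396]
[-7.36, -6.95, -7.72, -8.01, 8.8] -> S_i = Random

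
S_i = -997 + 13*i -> [-997, -984, -971, -958, -945]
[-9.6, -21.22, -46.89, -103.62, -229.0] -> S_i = -9.60*2.21^i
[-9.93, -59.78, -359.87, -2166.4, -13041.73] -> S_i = -9.93*6.02^i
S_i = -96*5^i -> [-96, -480, -2400, -12000, -60000]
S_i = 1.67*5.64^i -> [1.67, 9.42, 53.12, 299.61, 1689.79]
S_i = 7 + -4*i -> [7, 3, -1, -5, -9]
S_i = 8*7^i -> [8, 56, 392, 2744, 19208]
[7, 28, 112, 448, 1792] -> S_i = 7*4^i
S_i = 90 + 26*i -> [90, 116, 142, 168, 194]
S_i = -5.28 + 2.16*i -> [-5.28, -3.12, -0.96, 1.2, 3.36]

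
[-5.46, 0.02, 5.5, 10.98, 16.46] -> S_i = -5.46 + 5.48*i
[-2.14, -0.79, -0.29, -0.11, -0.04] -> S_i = -2.14*0.37^i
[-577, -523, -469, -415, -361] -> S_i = -577 + 54*i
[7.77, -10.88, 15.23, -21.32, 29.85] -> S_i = 7.77*(-1.40)^i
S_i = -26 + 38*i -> [-26, 12, 50, 88, 126]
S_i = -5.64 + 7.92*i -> [-5.64, 2.28, 10.2, 18.12, 26.04]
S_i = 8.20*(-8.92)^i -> [8.2, -73.14, 652.44, -5819.8, 51912.66]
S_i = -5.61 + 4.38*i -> [-5.61, -1.23, 3.15, 7.53, 11.91]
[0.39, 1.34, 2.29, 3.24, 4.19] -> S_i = 0.39 + 0.95*i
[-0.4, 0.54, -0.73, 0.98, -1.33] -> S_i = -0.40*(-1.35)^i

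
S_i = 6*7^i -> [6, 42, 294, 2058, 14406]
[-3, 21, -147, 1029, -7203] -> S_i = -3*-7^i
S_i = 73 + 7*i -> [73, 80, 87, 94, 101]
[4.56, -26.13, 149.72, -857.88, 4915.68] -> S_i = 4.56*(-5.73)^i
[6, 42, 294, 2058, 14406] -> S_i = 6*7^i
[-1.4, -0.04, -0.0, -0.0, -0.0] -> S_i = -1.40*0.03^i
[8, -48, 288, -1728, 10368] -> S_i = 8*-6^i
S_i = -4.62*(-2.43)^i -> [-4.62, 11.23, -27.28, 66.29, -161.09]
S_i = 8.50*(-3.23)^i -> [8.5, -27.46, 88.68, -286.44, 925.19]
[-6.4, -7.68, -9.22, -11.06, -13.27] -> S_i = -6.40*1.20^i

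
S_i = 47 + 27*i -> [47, 74, 101, 128, 155]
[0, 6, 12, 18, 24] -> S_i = 0 + 6*i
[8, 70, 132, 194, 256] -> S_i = 8 + 62*i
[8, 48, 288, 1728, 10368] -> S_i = 8*6^i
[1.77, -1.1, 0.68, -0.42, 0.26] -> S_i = 1.77*(-0.62)^i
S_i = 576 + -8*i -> [576, 568, 560, 552, 544]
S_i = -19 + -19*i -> [-19, -38, -57, -76, -95]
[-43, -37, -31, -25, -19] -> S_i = -43 + 6*i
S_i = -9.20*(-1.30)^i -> [-9.2, 11.96, -15.55, 20.21, -26.28]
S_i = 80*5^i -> [80, 400, 2000, 10000, 50000]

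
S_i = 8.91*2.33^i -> [8.91, 20.76, 48.37, 112.71, 262.6]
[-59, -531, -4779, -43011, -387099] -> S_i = -59*9^i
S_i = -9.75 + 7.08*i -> [-9.75, -2.67, 4.41, 11.49, 18.57]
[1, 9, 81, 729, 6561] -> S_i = 1*9^i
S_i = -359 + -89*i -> [-359, -448, -537, -626, -715]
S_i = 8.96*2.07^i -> [8.96, 18.55, 38.39, 79.47, 164.51]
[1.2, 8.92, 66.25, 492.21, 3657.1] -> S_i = 1.20*7.43^i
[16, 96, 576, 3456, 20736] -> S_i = 16*6^i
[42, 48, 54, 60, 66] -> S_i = 42 + 6*i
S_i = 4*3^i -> [4, 12, 36, 108, 324]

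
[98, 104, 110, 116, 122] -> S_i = 98 + 6*i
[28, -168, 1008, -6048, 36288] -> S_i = 28*-6^i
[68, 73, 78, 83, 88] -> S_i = 68 + 5*i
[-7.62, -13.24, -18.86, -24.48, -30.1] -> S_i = -7.62 + -5.62*i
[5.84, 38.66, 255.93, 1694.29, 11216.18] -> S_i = 5.84*6.62^i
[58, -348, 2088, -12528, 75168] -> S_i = 58*-6^i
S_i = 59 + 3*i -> [59, 62, 65, 68, 71]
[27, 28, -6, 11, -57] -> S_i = Random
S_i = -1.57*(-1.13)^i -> [-1.57, 1.77, -2.0, 2.27, -2.56]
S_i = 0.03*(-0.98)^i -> [0.03, -0.03, 0.03, -0.03, 0.03]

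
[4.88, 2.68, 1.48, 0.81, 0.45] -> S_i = 4.88*0.55^i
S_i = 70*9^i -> [70, 630, 5670, 51030, 459270]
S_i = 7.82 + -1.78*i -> [7.82, 6.04, 4.26, 2.48, 0.7]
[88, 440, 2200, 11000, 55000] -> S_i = 88*5^i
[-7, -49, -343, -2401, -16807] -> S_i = -7*7^i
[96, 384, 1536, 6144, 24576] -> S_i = 96*4^i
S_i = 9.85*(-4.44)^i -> [9.85, -43.73, 194.18, -862.15, 3827.97]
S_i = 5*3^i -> [5, 15, 45, 135, 405]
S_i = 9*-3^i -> [9, -27, 81, -243, 729]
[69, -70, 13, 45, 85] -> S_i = Random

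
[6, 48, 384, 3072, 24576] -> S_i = 6*8^i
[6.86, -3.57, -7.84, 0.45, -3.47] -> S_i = Random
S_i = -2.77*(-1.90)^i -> [-2.77, 5.26, -10.0, 19.0, -36.1]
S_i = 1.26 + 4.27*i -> [1.26, 5.53, 9.8, 14.07, 18.34]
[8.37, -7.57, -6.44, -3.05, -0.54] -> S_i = Random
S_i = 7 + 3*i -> [7, 10, 13, 16, 19]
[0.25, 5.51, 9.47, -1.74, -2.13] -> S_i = Random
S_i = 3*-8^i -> [3, -24, 192, -1536, 12288]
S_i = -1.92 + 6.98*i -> [-1.92, 5.06, 12.04, 19.02, 26.0]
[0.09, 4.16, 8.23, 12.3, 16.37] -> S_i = 0.09 + 4.07*i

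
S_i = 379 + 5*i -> [379, 384, 389, 394, 399]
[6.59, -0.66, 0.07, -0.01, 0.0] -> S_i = 6.59*(-0.10)^i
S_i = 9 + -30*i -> [9, -21, -51, -81, -111]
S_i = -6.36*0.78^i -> [-6.36, -4.96, -3.87, -3.02, -2.35]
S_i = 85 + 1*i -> [85, 86, 87, 88, 89]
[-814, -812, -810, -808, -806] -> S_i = -814 + 2*i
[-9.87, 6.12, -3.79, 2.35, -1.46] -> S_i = -9.87*(-0.62)^i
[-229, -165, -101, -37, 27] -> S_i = -229 + 64*i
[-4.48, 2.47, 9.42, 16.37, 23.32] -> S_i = -4.48 + 6.95*i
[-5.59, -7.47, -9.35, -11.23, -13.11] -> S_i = -5.59 + -1.88*i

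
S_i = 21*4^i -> [21, 84, 336, 1344, 5376]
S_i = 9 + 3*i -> [9, 12, 15, 18, 21]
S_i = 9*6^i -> [9, 54, 324, 1944, 11664]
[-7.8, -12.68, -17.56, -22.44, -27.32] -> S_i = -7.80 + -4.88*i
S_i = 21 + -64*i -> [21, -43, -107, -171, -235]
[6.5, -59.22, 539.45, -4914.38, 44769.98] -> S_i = 6.50*(-9.11)^i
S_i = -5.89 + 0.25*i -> [-5.89, -5.64, -5.39, -5.14, -4.89]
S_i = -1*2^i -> [-1, -2, -4, -8, -16]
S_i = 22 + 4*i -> [22, 26, 30, 34, 38]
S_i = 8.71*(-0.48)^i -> [8.71, -4.18, 2.01, -0.96, 0.46]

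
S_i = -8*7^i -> [-8, -56, -392, -2744, -19208]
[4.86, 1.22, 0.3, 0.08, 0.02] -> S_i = 4.86*0.25^i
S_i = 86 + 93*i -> [86, 179, 272, 365, 458]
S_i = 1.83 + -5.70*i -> [1.83, -3.87, -9.57, -15.27, -20.97]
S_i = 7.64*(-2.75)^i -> [7.64, -21.01, 57.78, -158.89, 436.94]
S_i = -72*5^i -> [-72, -360, -1800, -9000, -45000]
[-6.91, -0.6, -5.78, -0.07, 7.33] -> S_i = Random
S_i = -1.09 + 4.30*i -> [-1.09, 3.21, 7.51, 11.81, 16.11]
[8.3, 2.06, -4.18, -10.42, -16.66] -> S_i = 8.30 + -6.24*i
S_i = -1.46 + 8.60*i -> [-1.46, 7.14, 15.74, 24.34, 32.94]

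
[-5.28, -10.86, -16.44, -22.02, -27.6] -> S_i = -5.28 + -5.58*i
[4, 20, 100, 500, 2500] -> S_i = 4*5^i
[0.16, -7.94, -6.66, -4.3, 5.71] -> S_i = Random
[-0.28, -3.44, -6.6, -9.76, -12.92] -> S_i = -0.28 + -3.16*i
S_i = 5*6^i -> [5, 30, 180, 1080, 6480]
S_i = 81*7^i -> [81, 567, 3969, 27783, 194481]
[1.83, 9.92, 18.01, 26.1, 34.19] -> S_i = 1.83 + 8.09*i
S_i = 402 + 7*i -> [402, 409, 416, 423, 430]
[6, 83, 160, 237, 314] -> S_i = 6 + 77*i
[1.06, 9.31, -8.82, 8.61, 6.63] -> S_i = Random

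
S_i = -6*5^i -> [-6, -30, -150, -750, -3750]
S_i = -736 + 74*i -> [-736, -662, -588, -514, -440]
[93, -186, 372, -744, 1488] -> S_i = 93*-2^i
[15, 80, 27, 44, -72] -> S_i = Random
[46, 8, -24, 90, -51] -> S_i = Random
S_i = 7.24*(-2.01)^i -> [7.24, -14.55, 29.25, -58.79, 118.17]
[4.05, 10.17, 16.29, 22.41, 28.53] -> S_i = 4.05 + 6.12*i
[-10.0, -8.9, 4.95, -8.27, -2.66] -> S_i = Random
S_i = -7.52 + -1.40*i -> [-7.52, -8.92, -10.32, -11.72, -13.12]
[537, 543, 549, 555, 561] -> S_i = 537 + 6*i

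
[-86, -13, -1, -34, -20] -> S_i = Random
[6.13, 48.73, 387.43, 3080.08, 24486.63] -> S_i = 6.13*7.95^i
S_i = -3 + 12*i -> [-3, 9, 21, 33, 45]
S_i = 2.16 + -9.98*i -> [2.16, -7.82, -17.8, -27.78, -37.76]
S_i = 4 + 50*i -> [4, 54, 104, 154, 204]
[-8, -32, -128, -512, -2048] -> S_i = -8*4^i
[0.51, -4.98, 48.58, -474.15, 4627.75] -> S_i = 0.51*(-9.76)^i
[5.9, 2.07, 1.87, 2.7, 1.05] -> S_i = Random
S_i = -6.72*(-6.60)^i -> [-6.72, 44.35, -292.72, 1931.97, -12751.02]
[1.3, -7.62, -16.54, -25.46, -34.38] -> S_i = 1.30 + -8.92*i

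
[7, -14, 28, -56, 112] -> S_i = 7*-2^i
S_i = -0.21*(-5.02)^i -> [-0.21, 1.05, -5.29, 26.57, -133.36]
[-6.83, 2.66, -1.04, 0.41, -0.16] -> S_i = -6.83*(-0.39)^i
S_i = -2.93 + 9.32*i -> [-2.93, 6.39, 15.71, 25.03, 34.35]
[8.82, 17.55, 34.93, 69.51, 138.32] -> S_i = 8.82*1.99^i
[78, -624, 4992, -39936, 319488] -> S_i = 78*-8^i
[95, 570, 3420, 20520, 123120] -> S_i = 95*6^i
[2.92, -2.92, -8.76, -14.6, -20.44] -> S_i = 2.92 + -5.84*i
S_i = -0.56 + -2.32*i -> [-0.56, -2.88, -5.2, -7.52, -9.84]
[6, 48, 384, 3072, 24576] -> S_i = 6*8^i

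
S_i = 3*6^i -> [3, 18, 108, 648, 3888]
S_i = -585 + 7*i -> [-585, -578, -571, -564, -557]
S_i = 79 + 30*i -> [79, 109, 139, 169, 199]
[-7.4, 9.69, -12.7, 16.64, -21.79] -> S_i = -7.40*(-1.31)^i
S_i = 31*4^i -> [31, 124, 496, 1984, 7936]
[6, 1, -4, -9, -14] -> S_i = 6 + -5*i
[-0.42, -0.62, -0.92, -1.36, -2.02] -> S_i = -0.42*1.48^i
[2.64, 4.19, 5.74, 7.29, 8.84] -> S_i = 2.64 + 1.55*i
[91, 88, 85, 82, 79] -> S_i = 91 + -3*i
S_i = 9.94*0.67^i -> [9.94, 6.66, 4.46, 2.99, 2.0]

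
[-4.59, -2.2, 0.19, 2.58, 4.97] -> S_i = -4.59 + 2.39*i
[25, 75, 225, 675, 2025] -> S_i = 25*3^i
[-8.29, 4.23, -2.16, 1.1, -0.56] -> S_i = -8.29*(-0.51)^i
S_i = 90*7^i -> [90, 630, 4410, 30870, 216090]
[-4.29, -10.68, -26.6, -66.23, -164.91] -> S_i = -4.29*2.49^i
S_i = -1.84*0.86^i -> [-1.84, -1.58, -1.36, -1.17, -1.01]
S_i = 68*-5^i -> [68, -340, 1700, -8500, 42500]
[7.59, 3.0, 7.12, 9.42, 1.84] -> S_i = Random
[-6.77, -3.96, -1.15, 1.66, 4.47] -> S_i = -6.77 + 2.81*i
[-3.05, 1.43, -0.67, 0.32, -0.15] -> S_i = -3.05*(-0.47)^i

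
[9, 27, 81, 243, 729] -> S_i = 9*3^i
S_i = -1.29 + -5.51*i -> [-1.29, -6.8, -12.31, -17.82, -23.33]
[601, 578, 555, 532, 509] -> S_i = 601 + -23*i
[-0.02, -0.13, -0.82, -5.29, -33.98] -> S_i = -0.02*6.42^i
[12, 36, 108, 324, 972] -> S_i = 12*3^i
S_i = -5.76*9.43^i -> [-5.76, -54.32, -512.21, -4830.12, -45547.99]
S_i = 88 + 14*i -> [88, 102, 116, 130, 144]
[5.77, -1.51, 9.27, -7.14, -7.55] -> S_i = Random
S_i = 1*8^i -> [1, 8, 64, 512, 4096]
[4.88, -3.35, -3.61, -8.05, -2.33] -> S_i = Random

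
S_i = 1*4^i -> [1, 4, 16, 64, 256]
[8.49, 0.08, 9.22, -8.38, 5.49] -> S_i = Random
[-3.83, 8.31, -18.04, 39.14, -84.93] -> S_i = -3.83*(-2.17)^i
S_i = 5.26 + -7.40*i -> [5.26, -2.14, -9.54, -16.94, -24.34]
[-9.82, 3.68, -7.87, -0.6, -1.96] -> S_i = Random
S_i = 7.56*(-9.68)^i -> [7.56, -73.18, 708.39, -6857.22, 66377.86]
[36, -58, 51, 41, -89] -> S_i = Random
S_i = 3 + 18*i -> [3, 21, 39, 57, 75]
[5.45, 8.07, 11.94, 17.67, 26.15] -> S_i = 5.45*1.48^i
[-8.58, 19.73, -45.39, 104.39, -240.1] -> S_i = -8.58*(-2.30)^i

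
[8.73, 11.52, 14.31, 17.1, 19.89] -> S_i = 8.73 + 2.79*i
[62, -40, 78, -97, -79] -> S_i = Random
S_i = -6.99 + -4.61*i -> [-6.99, -11.6, -16.21, -20.82, -25.43]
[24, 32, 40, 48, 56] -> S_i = 24 + 8*i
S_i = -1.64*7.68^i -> [-1.64, -12.6, -96.73, -742.9, -5705.43]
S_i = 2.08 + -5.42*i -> [2.08, -3.34, -8.76, -14.18, -19.6]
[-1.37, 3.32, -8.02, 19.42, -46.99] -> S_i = -1.37*(-2.42)^i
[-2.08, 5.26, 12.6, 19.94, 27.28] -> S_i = -2.08 + 7.34*i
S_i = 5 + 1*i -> [5, 6, 7, 8, 9]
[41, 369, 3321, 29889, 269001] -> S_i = 41*9^i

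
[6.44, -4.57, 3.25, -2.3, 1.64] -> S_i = 6.44*(-0.71)^i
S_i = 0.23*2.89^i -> [0.23, 0.66, 1.92, 5.55, 16.04]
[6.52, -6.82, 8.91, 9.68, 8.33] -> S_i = Random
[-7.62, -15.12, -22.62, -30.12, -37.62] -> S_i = -7.62 + -7.50*i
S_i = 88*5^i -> [88, 440, 2200, 11000, 55000]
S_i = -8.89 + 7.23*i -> [-8.89, -1.66, 5.57, 12.8, 20.03]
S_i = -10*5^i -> [-10, -50, -250, -1250, -6250]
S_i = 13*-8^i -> [13, -104, 832, -6656, 53248]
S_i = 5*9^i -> [5, 45, 405, 3645, 32805]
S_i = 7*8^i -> [7, 56, 448, 3584, 28672]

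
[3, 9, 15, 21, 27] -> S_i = 3 + 6*i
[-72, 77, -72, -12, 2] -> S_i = Random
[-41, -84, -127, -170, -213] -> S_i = -41 + -43*i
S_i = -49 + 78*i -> [-49, 29, 107, 185, 263]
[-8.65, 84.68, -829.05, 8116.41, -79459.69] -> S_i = -8.65*(-9.79)^i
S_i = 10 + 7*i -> [10, 17, 24, 31, 38]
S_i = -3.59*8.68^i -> [-3.59, -31.16, -270.48, -2347.76, -20378.55]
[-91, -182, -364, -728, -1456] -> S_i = -91*2^i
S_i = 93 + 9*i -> [93, 102, 111, 120, 129]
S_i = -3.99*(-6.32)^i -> [-3.99, 25.22, -159.37, 1007.22, -6365.63]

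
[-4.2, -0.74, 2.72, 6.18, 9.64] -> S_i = -4.20 + 3.46*i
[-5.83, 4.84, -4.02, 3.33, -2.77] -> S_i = -5.83*(-0.83)^i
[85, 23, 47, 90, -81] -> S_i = Random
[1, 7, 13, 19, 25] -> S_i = 1 + 6*i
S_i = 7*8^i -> [7, 56, 448, 3584, 28672]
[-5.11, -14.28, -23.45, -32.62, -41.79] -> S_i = -5.11 + -9.17*i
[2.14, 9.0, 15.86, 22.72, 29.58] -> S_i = 2.14 + 6.86*i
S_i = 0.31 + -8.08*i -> [0.31, -7.77, -15.85, -23.93, -32.01]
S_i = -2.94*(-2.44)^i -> [-2.94, 7.17, -17.5, 42.71, -104.21]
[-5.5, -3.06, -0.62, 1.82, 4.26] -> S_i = -5.50 + 2.44*i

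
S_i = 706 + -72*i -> [706, 634, 562, 490, 418]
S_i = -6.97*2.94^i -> [-6.97, -20.49, -60.25, -177.12, -520.74]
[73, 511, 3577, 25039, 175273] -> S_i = 73*7^i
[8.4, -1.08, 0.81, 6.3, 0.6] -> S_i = Random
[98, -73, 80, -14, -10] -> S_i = Random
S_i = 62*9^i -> [62, 558, 5022, 45198, 406782]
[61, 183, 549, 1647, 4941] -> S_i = 61*3^i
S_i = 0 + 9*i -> [0, 9, 18, 27, 36]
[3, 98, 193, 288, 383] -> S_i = 3 + 95*i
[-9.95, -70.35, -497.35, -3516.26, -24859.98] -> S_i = -9.95*7.07^i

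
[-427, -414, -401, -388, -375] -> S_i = -427 + 13*i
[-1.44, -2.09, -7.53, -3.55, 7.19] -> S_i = Random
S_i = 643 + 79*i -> [643, 722, 801, 880, 959]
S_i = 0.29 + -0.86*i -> [0.29, -0.57, -1.43, -2.29, -3.15]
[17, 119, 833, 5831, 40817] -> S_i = 17*7^i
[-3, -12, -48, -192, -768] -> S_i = -3*4^i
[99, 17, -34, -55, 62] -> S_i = Random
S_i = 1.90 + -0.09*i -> [1.9, 1.81, 1.72, 1.63, 1.54]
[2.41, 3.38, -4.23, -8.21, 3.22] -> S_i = Random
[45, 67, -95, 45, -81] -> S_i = Random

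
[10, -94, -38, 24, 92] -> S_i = Random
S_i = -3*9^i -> [-3, -27, -243, -2187, -19683]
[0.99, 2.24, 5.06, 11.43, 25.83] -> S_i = 0.99*2.26^i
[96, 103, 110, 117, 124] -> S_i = 96 + 7*i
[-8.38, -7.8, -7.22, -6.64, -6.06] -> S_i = -8.38 + 0.58*i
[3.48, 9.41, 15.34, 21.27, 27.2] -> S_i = 3.48 + 5.93*i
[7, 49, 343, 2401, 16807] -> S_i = 7*7^i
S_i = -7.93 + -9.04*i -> [-7.93, -16.97, -26.01, -35.05, -44.09]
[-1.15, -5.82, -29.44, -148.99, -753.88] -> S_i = -1.15*5.06^i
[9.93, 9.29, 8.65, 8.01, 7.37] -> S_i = 9.93 + -0.64*i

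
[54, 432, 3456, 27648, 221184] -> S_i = 54*8^i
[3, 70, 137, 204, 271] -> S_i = 3 + 67*i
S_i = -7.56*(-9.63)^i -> [-7.56, 72.8, -701.09, 6751.51, -65017.0]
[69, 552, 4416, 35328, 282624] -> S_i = 69*8^i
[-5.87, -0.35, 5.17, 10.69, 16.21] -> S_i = -5.87 + 5.52*i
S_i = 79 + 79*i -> [79, 158, 237, 316, 395]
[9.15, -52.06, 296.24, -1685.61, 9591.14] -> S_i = 9.15*(-5.69)^i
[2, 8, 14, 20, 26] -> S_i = 2 + 6*i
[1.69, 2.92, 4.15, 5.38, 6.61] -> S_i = 1.69 + 1.23*i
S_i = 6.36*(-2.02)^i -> [6.36, -12.85, 25.95, -52.42, 105.89]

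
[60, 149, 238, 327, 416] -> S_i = 60 + 89*i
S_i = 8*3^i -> [8, 24, 72, 216, 648]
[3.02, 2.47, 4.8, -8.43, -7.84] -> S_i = Random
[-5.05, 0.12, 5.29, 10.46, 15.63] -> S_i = -5.05 + 5.17*i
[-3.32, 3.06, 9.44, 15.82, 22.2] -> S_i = -3.32 + 6.38*i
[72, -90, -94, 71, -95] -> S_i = Random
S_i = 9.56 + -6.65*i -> [9.56, 2.91, -3.74, -10.39, -17.04]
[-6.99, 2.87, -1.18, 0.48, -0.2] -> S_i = -6.99*(-0.41)^i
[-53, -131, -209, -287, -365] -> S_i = -53 + -78*i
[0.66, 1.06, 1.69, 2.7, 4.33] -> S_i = 0.66*1.60^i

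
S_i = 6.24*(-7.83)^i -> [6.24, -48.86, 382.57, -2995.5, 23454.79]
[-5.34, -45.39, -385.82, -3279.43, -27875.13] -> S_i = -5.34*8.50^i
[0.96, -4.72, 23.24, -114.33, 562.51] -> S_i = 0.96*(-4.92)^i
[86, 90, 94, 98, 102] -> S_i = 86 + 4*i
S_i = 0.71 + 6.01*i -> [0.71, 6.72, 12.73, 18.74, 24.75]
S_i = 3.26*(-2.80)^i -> [3.26, -9.13, 25.56, -71.56, 200.38]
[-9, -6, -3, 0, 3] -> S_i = -9 + 3*i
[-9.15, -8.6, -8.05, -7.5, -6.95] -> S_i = -9.15 + 0.55*i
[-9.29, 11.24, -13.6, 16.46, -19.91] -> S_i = -9.29*(-1.21)^i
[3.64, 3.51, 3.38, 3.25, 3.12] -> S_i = 3.64 + -0.13*i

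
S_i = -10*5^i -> [-10, -50, -250, -1250, -6250]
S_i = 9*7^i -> [9, 63, 441, 3087, 21609]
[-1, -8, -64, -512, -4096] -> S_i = -1*8^i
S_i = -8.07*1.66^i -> [-8.07, -13.4, -22.24, -36.91, -61.28]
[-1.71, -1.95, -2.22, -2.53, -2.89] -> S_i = -1.71*1.14^i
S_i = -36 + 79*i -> [-36, 43, 122, 201, 280]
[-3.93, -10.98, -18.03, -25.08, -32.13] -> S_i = -3.93 + -7.05*i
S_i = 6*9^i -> [6, 54, 486, 4374, 39366]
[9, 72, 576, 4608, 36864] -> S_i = 9*8^i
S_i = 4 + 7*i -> [4, 11, 18, 25, 32]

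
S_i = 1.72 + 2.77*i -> [1.72, 4.49, 7.26, 10.03, 12.8]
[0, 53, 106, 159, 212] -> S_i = 0 + 53*i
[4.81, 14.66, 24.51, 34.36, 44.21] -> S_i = 4.81 + 9.85*i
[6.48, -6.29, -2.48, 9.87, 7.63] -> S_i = Random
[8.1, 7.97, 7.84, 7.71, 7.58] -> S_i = 8.10 + -0.13*i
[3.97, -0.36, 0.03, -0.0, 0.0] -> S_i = 3.97*(-0.09)^i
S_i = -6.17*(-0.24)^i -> [-6.17, 1.48, -0.36, 0.09, -0.02]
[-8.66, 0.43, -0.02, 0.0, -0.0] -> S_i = -8.66*(-0.05)^i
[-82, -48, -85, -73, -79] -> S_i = Random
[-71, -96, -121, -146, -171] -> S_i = -71 + -25*i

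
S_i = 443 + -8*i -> [443, 435, 427, 419, 411]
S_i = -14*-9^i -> [-14, 126, -1134, 10206, -91854]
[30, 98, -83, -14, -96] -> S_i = Random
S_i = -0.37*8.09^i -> [-0.37, -2.99, -24.22, -195.91, -1584.88]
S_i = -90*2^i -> [-90, -180, -360, -720, -1440]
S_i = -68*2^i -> [-68, -136, -272, -544, -1088]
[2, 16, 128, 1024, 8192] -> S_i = 2*8^i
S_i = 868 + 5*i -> [868, 873, 878, 883, 888]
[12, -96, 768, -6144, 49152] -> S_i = 12*-8^i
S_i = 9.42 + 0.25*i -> [9.42, 9.67, 9.92, 10.17, 10.42]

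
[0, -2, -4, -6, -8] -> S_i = 0 + -2*i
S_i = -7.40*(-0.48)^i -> [-7.4, 3.55, -1.7, 0.82, -0.39]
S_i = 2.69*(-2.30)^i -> [2.69, -6.19, 14.23, -32.73, 75.28]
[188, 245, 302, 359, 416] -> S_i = 188 + 57*i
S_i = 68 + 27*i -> [68, 95, 122, 149, 176]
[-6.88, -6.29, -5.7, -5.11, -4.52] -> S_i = -6.88 + 0.59*i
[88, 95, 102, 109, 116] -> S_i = 88 + 7*i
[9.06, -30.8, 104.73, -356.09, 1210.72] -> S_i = 9.06*(-3.40)^i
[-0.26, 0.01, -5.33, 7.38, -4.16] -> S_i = Random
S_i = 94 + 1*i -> [94, 95, 96, 97, 98]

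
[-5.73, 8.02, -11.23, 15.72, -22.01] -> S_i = -5.73*(-1.40)^i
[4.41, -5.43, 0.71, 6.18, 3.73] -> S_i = Random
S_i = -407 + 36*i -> [-407, -371, -335, -299, -263]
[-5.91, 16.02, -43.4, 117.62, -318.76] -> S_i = -5.91*(-2.71)^i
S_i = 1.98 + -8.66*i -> [1.98, -6.68, -15.34, -24.0, -32.66]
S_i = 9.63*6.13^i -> [9.63, 59.03, 361.87, 2218.24, 13597.79]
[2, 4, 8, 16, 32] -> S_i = 2*2^i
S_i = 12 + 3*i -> [12, 15, 18, 21, 24]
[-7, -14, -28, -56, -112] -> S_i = -7*2^i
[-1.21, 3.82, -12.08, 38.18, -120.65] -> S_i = -1.21*(-3.16)^i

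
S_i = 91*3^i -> [91, 273, 819, 2457, 7371]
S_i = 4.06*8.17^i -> [4.06, 33.17, 271.0, 2214.07, 18088.99]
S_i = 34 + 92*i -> [34, 126, 218, 310, 402]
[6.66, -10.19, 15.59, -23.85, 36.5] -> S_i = 6.66*(-1.53)^i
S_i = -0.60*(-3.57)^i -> [-0.6, 2.14, -7.65, 27.3, -97.46]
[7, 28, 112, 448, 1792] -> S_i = 7*4^i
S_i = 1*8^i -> [1, 8, 64, 512, 4096]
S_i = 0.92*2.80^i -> [0.92, 2.58, 7.21, 20.2, 56.55]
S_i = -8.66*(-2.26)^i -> [-8.66, 19.57, -44.23, 99.96, -225.92]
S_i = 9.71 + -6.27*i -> [9.71, 3.44, -2.83, -9.1, -15.37]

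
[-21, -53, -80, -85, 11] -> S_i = Random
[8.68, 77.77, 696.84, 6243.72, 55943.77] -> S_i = 8.68*8.96^i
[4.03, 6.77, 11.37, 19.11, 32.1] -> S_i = 4.03*1.68^i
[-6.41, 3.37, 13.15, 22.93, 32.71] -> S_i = -6.41 + 9.78*i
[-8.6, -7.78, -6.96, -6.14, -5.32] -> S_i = -8.60 + 0.82*i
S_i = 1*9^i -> [1, 9, 81, 729, 6561]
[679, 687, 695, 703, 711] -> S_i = 679 + 8*i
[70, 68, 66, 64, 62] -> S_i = 70 + -2*i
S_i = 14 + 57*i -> [14, 71, 128, 185, 242]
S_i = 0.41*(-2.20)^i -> [0.41, -0.9, 1.98, -4.37, 9.6]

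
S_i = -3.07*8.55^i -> [-3.07, -26.25, -224.42, -1918.83, -16406.0]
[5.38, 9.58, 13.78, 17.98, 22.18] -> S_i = 5.38 + 4.20*i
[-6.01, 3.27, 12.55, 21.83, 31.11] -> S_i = -6.01 + 9.28*i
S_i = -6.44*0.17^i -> [-6.44, -1.09, -0.19, -0.03, -0.01]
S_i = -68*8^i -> [-68, -544, -4352, -34816, -278528]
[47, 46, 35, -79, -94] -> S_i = Random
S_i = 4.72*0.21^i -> [4.72, 0.99, 0.21, 0.04, 0.01]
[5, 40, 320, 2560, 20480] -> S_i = 5*8^i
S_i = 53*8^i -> [53, 424, 3392, 27136, 217088]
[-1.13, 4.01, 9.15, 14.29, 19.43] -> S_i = -1.13 + 5.14*i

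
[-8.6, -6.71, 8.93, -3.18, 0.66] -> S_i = Random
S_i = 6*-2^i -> [6, -12, 24, -48, 96]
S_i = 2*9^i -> [2, 18, 162, 1458, 13122]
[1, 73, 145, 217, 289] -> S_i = 1 + 72*i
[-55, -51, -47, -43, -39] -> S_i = -55 + 4*i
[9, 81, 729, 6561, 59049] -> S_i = 9*9^i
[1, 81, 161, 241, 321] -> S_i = 1 + 80*i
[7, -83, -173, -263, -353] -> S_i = 7 + -90*i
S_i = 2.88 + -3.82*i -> [2.88, -0.94, -4.76, -8.58, -12.4]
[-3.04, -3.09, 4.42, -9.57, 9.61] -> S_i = Random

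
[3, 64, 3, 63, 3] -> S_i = Random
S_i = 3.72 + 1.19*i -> [3.72, 4.91, 6.1, 7.29, 8.48]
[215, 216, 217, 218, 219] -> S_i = 215 + 1*i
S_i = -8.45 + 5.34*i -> [-8.45, -3.11, 2.23, 7.57, 12.91]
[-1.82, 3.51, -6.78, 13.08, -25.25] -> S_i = -1.82*(-1.93)^i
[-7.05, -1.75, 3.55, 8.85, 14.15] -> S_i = -7.05 + 5.30*i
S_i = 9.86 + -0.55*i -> [9.86, 9.31, 8.76, 8.21, 7.66]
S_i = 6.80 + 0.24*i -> [6.8, 7.04, 7.28, 7.52, 7.76]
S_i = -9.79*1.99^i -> [-9.79, -19.48, -38.77, -77.15, -153.53]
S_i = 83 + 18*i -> [83, 101, 119, 137, 155]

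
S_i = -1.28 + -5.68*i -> [-1.28, -6.96, -12.64, -18.32, -24.0]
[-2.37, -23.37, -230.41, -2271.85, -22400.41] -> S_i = -2.37*9.86^i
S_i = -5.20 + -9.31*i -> [-5.2, -14.51, -23.82, -33.13, -42.44]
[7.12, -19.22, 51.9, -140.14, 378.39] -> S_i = 7.12*(-2.70)^i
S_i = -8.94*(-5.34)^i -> [-8.94, 47.74, -254.93, 1361.32, -7269.47]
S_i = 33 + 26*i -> [33, 59, 85, 111, 137]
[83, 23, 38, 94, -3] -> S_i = Random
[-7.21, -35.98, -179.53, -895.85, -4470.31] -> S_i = -7.21*4.99^i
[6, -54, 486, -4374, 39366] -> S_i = 6*-9^i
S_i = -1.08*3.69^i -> [-1.08, -3.99, -14.71, -54.26, -200.23]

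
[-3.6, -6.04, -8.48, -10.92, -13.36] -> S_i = -3.60 + -2.44*i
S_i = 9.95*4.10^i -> [9.95, 40.79, 167.26, 685.76, 2811.63]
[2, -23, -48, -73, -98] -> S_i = 2 + -25*i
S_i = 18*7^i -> [18, 126, 882, 6174, 43218]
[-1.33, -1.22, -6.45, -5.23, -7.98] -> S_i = Random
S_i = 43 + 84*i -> [43, 127, 211, 295, 379]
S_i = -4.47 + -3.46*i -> [-4.47, -7.93, -11.39, -14.85, -18.31]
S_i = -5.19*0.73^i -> [-5.19, -3.79, -2.77, -2.02, -1.47]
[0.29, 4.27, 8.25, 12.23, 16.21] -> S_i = 0.29 + 3.98*i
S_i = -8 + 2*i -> [-8, -6, -4, -2, 0]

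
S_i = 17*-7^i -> [17, -119, 833, -5831, 40817]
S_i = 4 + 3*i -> [4, 7, 10, 13, 16]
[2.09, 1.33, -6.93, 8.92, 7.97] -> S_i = Random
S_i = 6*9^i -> [6, 54, 486, 4374, 39366]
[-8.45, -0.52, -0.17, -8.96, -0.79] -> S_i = Random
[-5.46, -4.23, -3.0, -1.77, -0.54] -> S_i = -5.46 + 1.23*i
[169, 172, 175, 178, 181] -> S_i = 169 + 3*i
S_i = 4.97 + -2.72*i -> [4.97, 2.25, -0.47, -3.19, -5.91]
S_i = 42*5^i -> [42, 210, 1050, 5250, 26250]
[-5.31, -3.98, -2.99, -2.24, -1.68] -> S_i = -5.31*0.75^i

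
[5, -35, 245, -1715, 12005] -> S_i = 5*-7^i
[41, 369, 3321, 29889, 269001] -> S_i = 41*9^i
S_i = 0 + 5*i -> [0, 5, 10, 15, 20]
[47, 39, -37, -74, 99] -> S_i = Random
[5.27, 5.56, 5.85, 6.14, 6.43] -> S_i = 5.27 + 0.29*i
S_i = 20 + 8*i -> [20, 28, 36, 44, 52]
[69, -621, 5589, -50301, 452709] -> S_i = 69*-9^i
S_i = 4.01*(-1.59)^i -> [4.01, -6.38, 10.14, -16.12, 25.63]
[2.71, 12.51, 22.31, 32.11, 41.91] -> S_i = 2.71 + 9.80*i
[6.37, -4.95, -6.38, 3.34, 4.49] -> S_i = Random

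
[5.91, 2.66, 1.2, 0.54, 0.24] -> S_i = 5.91*0.45^i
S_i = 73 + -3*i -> [73, 70, 67, 64, 61]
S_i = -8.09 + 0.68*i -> [-8.09, -7.41, -6.73, -6.05, -5.37]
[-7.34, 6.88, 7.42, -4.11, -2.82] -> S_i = Random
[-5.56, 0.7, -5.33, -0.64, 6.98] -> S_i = Random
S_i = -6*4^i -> [-6, -24, -96, -384, -1536]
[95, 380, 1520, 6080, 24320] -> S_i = 95*4^i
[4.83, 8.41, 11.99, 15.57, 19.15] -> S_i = 4.83 + 3.58*i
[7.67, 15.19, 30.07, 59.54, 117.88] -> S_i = 7.67*1.98^i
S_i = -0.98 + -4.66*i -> [-0.98, -5.64, -10.3, -14.96, -19.62]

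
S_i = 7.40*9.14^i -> [7.4, 67.64, 618.19, 5650.28, 51643.6]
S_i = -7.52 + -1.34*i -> [-7.52, -8.86, -10.2, -11.54, -12.88]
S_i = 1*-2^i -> [1, -2, 4, -8, 16]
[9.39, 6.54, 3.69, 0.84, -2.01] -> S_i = 9.39 + -2.85*i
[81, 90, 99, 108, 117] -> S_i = 81 + 9*i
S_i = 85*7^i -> [85, 595, 4165, 29155, 204085]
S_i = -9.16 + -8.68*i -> [-9.16, -17.84, -26.52, -35.2, -43.88]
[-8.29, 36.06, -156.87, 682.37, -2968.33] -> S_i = -8.29*(-4.35)^i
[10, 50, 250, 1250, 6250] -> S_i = 10*5^i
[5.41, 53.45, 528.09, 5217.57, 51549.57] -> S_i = 5.41*9.88^i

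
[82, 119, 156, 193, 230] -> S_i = 82 + 37*i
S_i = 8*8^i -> [8, 64, 512, 4096, 32768]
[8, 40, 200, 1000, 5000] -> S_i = 8*5^i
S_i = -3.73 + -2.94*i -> [-3.73, -6.67, -9.61, -12.55, -15.49]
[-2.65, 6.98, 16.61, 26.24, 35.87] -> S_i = -2.65 + 9.63*i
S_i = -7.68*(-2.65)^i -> [-7.68, 20.35, -53.93, 142.92, -378.74]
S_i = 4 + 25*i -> [4, 29, 54, 79, 104]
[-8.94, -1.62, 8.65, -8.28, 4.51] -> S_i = Random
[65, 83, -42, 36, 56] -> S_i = Random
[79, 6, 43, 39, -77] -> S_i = Random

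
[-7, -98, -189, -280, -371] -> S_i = -7 + -91*i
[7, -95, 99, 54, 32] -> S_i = Random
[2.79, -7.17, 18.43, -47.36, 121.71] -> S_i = 2.79*(-2.57)^i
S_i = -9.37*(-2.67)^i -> [-9.37, 25.02, -66.8, 178.35, -476.19]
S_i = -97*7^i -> [-97, -679, -4753, -33271, -232897]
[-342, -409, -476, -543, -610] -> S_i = -342 + -67*i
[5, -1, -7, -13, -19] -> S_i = 5 + -6*i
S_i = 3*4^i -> [3, 12, 48, 192, 768]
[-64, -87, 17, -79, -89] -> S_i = Random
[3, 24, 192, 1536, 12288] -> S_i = 3*8^i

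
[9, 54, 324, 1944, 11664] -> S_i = 9*6^i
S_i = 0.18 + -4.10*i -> [0.18, -3.92, -8.02, -12.12, -16.22]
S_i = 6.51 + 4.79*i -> [6.51, 11.3, 16.09, 20.88, 25.67]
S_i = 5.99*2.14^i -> [5.99, 12.82, 27.43, 58.7, 125.63]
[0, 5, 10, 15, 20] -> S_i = 0 + 5*i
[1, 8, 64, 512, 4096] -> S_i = 1*8^i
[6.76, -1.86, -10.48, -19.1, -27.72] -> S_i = 6.76 + -8.62*i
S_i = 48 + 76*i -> [48, 124, 200, 276, 352]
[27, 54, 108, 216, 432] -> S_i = 27*2^i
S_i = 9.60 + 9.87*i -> [9.6, 19.47, 29.34, 39.21, 49.08]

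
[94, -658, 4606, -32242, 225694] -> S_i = 94*-7^i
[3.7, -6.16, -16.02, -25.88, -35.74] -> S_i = 3.70 + -9.86*i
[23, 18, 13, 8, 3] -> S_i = 23 + -5*i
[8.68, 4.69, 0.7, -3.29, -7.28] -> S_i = 8.68 + -3.99*i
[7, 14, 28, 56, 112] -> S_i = 7*2^i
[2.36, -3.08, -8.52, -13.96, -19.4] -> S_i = 2.36 + -5.44*i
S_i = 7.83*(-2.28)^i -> [7.83, -17.85, 40.7, -92.8, 211.59]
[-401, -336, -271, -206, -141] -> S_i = -401 + 65*i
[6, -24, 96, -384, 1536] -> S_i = 6*-4^i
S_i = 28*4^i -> [28, 112, 448, 1792, 7168]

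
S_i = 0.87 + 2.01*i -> [0.87, 2.88, 4.89, 6.9, 8.91]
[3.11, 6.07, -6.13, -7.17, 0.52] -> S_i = Random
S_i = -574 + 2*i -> [-574, -572, -570, -568, -566]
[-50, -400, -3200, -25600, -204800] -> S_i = -50*8^i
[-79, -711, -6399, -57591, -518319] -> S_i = -79*9^i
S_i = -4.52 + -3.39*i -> [-4.52, -7.91, -11.3, -14.69, -18.08]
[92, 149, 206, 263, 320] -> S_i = 92 + 57*i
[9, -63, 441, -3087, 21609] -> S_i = 9*-7^i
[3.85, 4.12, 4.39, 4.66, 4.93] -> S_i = 3.85 + 0.27*i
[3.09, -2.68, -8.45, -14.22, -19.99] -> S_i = 3.09 + -5.77*i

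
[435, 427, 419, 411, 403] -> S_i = 435 + -8*i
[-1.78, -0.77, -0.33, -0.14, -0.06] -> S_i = -1.78*0.43^i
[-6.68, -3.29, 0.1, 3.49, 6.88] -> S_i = -6.68 + 3.39*i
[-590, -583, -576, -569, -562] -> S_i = -590 + 7*i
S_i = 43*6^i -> [43, 258, 1548, 9288, 55728]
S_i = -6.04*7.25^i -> [-6.04, -43.79, -317.48, -2301.71, -16687.41]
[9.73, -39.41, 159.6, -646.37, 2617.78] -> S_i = 9.73*(-4.05)^i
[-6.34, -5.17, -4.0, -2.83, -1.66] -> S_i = -6.34 + 1.17*i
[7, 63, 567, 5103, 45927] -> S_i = 7*9^i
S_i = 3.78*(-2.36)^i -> [3.78, -8.92, 21.05, -49.69, 117.26]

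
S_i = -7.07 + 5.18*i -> [-7.07, -1.89, 3.29, 8.47, 13.65]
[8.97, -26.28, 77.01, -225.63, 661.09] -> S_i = 8.97*(-2.93)^i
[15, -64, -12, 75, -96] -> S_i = Random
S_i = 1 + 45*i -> [1, 46, 91, 136, 181]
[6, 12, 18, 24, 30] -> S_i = 6 + 6*i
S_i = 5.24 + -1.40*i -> [5.24, 3.84, 2.44, 1.04, -0.36]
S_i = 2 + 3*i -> [2, 5, 8, 11, 14]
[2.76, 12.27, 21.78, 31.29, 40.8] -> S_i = 2.76 + 9.51*i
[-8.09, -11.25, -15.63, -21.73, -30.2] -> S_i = -8.09*1.39^i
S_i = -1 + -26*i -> [-1, -27, -53, -79, -105]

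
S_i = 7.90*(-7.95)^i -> [7.9, -62.81, 499.3, -3969.43, 31556.99]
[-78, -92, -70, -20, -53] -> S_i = Random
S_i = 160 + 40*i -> [160, 200, 240, 280, 320]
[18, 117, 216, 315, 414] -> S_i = 18 + 99*i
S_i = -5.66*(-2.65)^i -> [-5.66, 15.0, -39.75, 105.33, -279.13]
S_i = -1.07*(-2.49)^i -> [-1.07, 2.66, -6.63, 16.52, -41.13]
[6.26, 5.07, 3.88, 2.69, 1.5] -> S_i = 6.26 + -1.19*i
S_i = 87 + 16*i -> [87, 103, 119, 135, 151]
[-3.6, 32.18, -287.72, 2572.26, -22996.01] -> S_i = -3.60*(-8.94)^i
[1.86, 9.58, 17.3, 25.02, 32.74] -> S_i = 1.86 + 7.72*i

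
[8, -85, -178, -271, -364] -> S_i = 8 + -93*i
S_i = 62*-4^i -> [62, -248, 992, -3968, 15872]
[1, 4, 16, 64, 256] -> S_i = 1*4^i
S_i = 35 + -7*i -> [35, 28, 21, 14, 7]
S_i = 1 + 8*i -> [1, 9, 17, 25, 33]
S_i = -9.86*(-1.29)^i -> [-9.86, 12.72, -16.41, 21.17, -27.3]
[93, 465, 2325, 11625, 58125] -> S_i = 93*5^i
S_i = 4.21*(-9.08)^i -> [4.21, -38.23, 347.1, -3151.66, 28617.09]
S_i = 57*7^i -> [57, 399, 2793, 19551, 136857]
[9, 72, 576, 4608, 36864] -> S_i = 9*8^i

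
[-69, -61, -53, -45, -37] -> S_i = -69 + 8*i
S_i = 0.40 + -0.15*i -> [0.4, 0.25, 0.1, -0.05, -0.2]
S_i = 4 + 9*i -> [4, 13, 22, 31, 40]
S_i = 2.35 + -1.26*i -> [2.35, 1.09, -0.17, -1.43, -2.69]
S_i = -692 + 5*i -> [-692, -687, -682, -677, -672]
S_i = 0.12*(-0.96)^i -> [0.12, -0.12, 0.11, -0.11, 0.1]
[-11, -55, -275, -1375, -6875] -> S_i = -11*5^i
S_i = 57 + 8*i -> [57, 65, 73, 81, 89]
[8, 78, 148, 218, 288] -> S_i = 8 + 70*i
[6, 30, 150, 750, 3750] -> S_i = 6*5^i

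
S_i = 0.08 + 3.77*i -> [0.08, 3.85, 7.62, 11.39, 15.16]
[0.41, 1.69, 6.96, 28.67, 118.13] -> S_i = 0.41*4.12^i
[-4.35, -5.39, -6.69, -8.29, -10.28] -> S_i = -4.35*1.24^i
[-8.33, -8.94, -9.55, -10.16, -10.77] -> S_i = -8.33 + -0.61*i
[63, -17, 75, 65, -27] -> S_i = Random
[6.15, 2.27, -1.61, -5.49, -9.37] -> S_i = 6.15 + -3.88*i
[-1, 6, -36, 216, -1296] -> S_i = -1*-6^i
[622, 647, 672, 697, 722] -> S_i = 622 + 25*i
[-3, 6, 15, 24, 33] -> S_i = -3 + 9*i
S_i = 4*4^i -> [4, 16, 64, 256, 1024]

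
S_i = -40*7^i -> [-40, -280, -1960, -13720, -96040]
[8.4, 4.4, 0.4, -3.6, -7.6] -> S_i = 8.40 + -4.00*i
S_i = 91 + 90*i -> [91, 181, 271, 361, 451]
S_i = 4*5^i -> [4, 20, 100, 500, 2500]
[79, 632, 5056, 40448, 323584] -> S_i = 79*8^i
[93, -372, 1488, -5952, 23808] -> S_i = 93*-4^i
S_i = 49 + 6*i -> [49, 55, 61, 67, 73]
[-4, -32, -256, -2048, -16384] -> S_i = -4*8^i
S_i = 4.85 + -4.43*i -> [4.85, 0.42, -4.01, -8.44, -12.87]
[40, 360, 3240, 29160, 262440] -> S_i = 40*9^i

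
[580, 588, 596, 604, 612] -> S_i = 580 + 8*i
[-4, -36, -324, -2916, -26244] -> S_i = -4*9^i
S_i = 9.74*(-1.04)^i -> [9.74, -10.13, 10.53, -10.96, 11.39]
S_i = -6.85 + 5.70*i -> [-6.85, -1.15, 4.55, 10.25, 15.95]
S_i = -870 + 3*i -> [-870, -867, -864, -861, -858]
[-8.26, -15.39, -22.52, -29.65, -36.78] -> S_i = -8.26 + -7.13*i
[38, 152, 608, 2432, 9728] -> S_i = 38*4^i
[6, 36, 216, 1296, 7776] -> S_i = 6*6^i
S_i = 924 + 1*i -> [924, 925, 926, 927, 928]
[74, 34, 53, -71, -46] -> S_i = Random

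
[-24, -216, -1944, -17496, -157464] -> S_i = -24*9^i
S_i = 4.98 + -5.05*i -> [4.98, -0.07, -5.12, -10.17, -15.22]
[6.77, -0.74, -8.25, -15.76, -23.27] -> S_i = 6.77 + -7.51*i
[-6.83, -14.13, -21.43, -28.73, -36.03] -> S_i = -6.83 + -7.30*i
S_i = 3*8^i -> [3, 24, 192, 1536, 12288]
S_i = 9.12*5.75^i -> [9.12, 52.44, 301.53, 1733.8, 9969.34]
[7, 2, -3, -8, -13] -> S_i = 7 + -5*i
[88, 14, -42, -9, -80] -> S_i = Random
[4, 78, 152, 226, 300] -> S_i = 4 + 74*i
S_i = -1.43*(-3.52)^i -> [-1.43, 5.03, -17.72, 62.37, -219.54]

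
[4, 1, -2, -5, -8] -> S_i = 4 + -3*i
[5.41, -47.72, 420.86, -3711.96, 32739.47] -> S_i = 5.41*(-8.82)^i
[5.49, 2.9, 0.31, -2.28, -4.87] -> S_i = 5.49 + -2.59*i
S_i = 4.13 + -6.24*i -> [4.13, -2.11, -8.35, -14.59, -20.83]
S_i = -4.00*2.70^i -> [-4.0, -10.8, -29.16, -78.73, -212.58]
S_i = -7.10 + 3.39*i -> [-7.1, -3.71, -0.32, 3.07, 6.46]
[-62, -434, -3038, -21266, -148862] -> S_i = -62*7^i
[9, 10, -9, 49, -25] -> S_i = Random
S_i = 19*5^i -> [19, 95, 475, 2375, 11875]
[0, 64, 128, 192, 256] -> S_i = 0 + 64*i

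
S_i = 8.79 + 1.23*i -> [8.79, 10.02, 11.25, 12.48, 13.71]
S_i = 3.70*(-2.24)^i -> [3.7, -8.29, 18.57, -41.59, 93.15]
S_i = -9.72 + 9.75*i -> [-9.72, 0.03, 9.78, 19.53, 29.28]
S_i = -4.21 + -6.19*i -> [-4.21, -10.4, -16.59, -22.78, -28.97]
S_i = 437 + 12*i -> [437, 449, 461, 473, 485]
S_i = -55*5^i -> [-55, -275, -1375, -6875, -34375]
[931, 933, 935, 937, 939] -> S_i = 931 + 2*i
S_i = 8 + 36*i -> [8, 44, 80, 116, 152]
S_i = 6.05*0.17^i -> [6.05, 1.03, 0.17, 0.03, 0.01]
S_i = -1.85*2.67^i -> [-1.85, -4.94, -13.19, -35.21, -94.02]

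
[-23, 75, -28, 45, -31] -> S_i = Random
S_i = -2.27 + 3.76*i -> [-2.27, 1.49, 5.25, 9.01, 12.77]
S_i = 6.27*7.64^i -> [6.27, 47.9, 365.98, 2796.07, 21361.95]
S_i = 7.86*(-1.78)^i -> [7.86, -13.99, 24.9, -44.33, 78.9]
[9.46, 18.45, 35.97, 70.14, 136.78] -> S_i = 9.46*1.95^i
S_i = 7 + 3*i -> [7, 10, 13, 16, 19]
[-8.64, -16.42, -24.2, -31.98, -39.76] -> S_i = -8.64 + -7.78*i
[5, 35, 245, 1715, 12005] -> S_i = 5*7^i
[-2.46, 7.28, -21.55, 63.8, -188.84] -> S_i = -2.46*(-2.96)^i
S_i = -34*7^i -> [-34, -238, -1666, -11662, -81634]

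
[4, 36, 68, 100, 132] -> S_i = 4 + 32*i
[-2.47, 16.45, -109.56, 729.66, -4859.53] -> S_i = -2.47*(-6.66)^i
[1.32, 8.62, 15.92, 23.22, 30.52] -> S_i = 1.32 + 7.30*i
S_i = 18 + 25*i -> [18, 43, 68, 93, 118]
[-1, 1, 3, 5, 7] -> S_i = -1 + 2*i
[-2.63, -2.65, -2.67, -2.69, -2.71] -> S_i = -2.63 + -0.02*i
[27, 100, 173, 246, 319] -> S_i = 27 + 73*i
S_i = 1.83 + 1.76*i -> [1.83, 3.59, 5.35, 7.11, 8.87]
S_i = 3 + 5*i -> [3, 8, 13, 18, 23]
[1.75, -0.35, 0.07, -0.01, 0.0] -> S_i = 1.75*(-0.20)^i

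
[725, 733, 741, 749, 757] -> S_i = 725 + 8*i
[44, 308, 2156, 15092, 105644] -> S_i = 44*7^i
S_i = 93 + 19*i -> [93, 112, 131, 150, 169]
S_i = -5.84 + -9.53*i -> [-5.84, -15.37, -24.9, -34.43, -43.96]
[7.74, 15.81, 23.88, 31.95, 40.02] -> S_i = 7.74 + 8.07*i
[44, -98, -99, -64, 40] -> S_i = Random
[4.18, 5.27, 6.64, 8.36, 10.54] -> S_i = 4.18*1.26^i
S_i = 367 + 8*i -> [367, 375, 383, 391, 399]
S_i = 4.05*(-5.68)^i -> [4.05, -23.0, 130.66, -742.16, 4215.49]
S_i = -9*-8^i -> [-9, 72, -576, 4608, -36864]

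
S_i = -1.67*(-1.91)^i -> [-1.67, 3.19, -6.09, 11.64, -22.23]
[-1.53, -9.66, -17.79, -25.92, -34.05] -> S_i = -1.53 + -8.13*i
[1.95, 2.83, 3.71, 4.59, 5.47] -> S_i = 1.95 + 0.88*i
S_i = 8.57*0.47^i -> [8.57, 4.03, 1.89, 0.89, 0.42]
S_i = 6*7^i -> [6, 42, 294, 2058, 14406]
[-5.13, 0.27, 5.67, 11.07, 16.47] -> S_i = -5.13 + 5.40*i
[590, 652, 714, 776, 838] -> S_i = 590 + 62*i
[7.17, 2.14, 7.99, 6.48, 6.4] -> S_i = Random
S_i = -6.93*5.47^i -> [-6.93, -37.91, -207.35, -1134.21, -6204.15]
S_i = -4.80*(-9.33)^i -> [-4.8, 44.78, -417.83, 3898.4, -36372.05]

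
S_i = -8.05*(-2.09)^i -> [-8.05, 16.82, -35.16, 73.49, -153.6]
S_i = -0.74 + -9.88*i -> [-0.74, -10.62, -20.5, -30.38, -40.26]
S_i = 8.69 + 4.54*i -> [8.69, 13.23, 17.77, 22.31, 26.85]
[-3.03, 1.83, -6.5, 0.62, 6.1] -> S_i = Random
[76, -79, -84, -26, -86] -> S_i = Random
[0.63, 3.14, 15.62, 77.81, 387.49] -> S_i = 0.63*4.98^i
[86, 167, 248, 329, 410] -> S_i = 86 + 81*i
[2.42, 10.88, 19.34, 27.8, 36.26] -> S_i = 2.42 + 8.46*i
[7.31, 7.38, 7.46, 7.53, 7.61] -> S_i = 7.31*1.01^i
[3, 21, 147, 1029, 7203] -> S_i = 3*7^i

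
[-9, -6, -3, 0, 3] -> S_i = -9 + 3*i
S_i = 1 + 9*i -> [1, 10, 19, 28, 37]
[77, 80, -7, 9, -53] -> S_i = Random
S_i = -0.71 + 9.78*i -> [-0.71, 9.07, 18.85, 28.63, 38.41]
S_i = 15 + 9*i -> [15, 24, 33, 42, 51]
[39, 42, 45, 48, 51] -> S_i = 39 + 3*i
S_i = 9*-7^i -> [9, -63, 441, -3087, 21609]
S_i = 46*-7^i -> [46, -322, 2254, -15778, 110446]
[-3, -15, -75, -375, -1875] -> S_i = -3*5^i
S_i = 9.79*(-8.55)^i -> [9.79, -83.7, 715.67, -6119.01, 52317.52]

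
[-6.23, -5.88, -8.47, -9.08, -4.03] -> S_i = Random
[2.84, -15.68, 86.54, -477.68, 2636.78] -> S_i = 2.84*(-5.52)^i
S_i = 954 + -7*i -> [954, 947, 940, 933, 926]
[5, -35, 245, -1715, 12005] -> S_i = 5*-7^i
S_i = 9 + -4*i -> [9, 5, 1, -3, -7]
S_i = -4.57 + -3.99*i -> [-4.57, -8.56, -12.55, -16.54, -20.53]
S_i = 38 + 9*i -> [38, 47, 56, 65, 74]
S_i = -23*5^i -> [-23, -115, -575, -2875, -14375]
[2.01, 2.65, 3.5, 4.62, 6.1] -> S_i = 2.01*1.32^i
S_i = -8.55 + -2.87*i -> [-8.55, -11.42, -14.29, -17.16, -20.03]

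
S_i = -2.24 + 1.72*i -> [-2.24, -0.52, 1.2, 2.92, 4.64]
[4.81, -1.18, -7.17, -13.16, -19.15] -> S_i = 4.81 + -5.99*i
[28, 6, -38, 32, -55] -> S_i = Random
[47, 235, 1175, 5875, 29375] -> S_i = 47*5^i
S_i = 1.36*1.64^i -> [1.36, 2.23, 3.66, 6.0, 9.84]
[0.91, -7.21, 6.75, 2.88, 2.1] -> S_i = Random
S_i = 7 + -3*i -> [7, 4, 1, -2, -5]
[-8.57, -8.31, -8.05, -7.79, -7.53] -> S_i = -8.57 + 0.26*i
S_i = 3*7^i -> [3, 21, 147, 1029, 7203]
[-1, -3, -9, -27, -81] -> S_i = -1*3^i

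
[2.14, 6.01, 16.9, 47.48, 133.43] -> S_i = 2.14*2.81^i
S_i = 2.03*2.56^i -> [2.03, 5.2, 13.3, 34.06, 87.19]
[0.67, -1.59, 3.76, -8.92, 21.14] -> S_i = 0.67*(-2.37)^i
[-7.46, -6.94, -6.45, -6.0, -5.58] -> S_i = -7.46*0.93^i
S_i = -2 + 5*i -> [-2, 3, 8, 13, 18]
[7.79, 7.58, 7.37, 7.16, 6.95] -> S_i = 7.79 + -0.21*i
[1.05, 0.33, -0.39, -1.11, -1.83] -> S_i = 1.05 + -0.72*i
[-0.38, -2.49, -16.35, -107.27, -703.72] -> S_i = -0.38*6.56^i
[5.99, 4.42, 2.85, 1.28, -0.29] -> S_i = 5.99 + -1.57*i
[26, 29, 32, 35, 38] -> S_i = 26 + 3*i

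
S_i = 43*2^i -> [43, 86, 172, 344, 688]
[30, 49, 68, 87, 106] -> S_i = 30 + 19*i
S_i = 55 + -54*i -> [55, 1, -53, -107, -161]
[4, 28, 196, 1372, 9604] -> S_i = 4*7^i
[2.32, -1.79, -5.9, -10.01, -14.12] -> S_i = 2.32 + -4.11*i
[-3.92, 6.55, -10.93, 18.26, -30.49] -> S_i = -3.92*(-1.67)^i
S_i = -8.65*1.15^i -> [-8.65, -9.95, -11.44, -13.16, -15.13]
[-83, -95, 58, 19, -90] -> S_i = Random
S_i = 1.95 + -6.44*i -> [1.95, -4.49, -10.93, -17.37, -23.81]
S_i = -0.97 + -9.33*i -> [-0.97, -10.3, -19.63, -28.96, -38.29]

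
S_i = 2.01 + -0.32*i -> [2.01, 1.69, 1.37, 1.05, 0.73]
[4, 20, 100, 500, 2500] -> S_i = 4*5^i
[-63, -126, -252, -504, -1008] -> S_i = -63*2^i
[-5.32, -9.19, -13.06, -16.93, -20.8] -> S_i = -5.32 + -3.87*i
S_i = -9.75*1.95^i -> [-9.75, -19.01, -37.07, -72.3, -140.98]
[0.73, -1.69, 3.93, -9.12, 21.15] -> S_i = 0.73*(-2.32)^i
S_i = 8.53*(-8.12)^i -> [8.53, -69.26, 562.42, -4566.85, 37082.85]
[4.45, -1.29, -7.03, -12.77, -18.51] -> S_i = 4.45 + -5.74*i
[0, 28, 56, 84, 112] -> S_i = 0 + 28*i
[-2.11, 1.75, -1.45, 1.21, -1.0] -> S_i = -2.11*(-0.83)^i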